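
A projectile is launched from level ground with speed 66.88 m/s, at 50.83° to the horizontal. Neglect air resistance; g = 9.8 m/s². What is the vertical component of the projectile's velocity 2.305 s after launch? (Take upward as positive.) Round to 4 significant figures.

Initial vertical component: v_y0 = 66.88 sin 50.83° = 51.850 m/s.
v_y(t) = v_y0 − g t = 51.850 − 9.8 × 2.305 = 29.26 m/s.

29.26 m/s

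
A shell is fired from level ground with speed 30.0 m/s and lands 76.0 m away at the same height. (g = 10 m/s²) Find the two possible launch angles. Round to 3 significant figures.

28.8° and 61.2°

Level-ground range: R = v₀² sin(2θ)/g ⇒ sin 2θ = R g / v₀² = 76.0×10/30.0² = 0.8444.
2θ = arcsin(0.8444) = 57.61° or 180° − 57.61° = 122.39°.
So θ = 28.8° or θ = 61.2°.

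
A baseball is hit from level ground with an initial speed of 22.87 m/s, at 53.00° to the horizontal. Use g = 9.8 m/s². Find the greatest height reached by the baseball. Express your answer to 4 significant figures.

Vertical component of launch velocity: v_y = 22.87 sin 53.00° = 18.265 m/s.
At the highest point the vertical velocity is zero, so v_y² = 2 g h_max.
h_max = (18.265)² / (2 × 9.8) = 333.61 / 19.60 = 17.02 m.

17.02 m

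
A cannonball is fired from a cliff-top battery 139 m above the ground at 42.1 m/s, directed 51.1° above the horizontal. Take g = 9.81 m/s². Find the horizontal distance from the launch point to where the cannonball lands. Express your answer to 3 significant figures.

254 m

Components: v_x = 42.1 cos 51.1° = 26.44 m/s, v_y = 42.1 sin 51.1° = 32.76 m/s.
Vertical: 0 = 139 + 32.76 t − ½(9.81) t² ⇒ 4.905 t² − 32.76 t − 139 = 0.
t = [32.76 + √(1073 + 2727)] / 9.810 = 9.623 s.
Horizontal: R = v_x · t = 26.44 × 9.623 = 254 m.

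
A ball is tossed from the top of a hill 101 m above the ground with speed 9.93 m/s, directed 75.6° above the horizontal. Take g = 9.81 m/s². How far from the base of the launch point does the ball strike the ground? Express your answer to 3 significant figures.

13.9 m

Components: v_x = 9.93 cos 75.6° = 2.469 m/s, v_y = 9.93 sin 75.6° = 9.618 m/s.
Vertical: 0 = 101 + 9.618 t − ½(9.81) t² ⇒ 4.905 t² − 9.618 t − 101 = 0.
t = [9.618 + √(92.51 + 1982)] / 9.810 = 5.623 s.
Horizontal: R = v_x · t = 2.469 × 5.623 = 13.9 m.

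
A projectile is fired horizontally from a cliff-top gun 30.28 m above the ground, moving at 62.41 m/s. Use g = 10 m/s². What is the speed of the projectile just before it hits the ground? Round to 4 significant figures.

67.09 m/s

Fall time: t = √(2 × 30.28 / 10) = 2.4609 s.
At impact: v_x = 62.41 m/s (unchanged), v_y = g t = 10 × 2.4609 = 24.609 m/s.
Speed = √(v_x² + v_y²) = √(3895.0 + 605.60) = 67.09 m/s.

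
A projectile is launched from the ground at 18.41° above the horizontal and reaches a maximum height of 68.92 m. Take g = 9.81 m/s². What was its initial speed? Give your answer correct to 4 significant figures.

116.4 m/s

At maximum height v_y = 0, so (v₀ sin θ)² = 2 g H.
v₀ sin 18.41° = √(2 × 9.81 × 68.92) = 36.772 m/s.
v₀ = 36.772 / sin 18.41° = 36.772 / 0.3158 = 116.4 m/s.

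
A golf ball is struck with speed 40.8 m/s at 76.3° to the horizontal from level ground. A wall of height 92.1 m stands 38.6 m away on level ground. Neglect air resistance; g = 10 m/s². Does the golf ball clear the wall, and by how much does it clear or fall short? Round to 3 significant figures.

v_x = 40.8 cos 76.3° = 9.663 m/s; v_y0 = 40.8 sin 76.3° = 39.64 m/s.
Time to reach the wall: t = 38.6 / 9.663 = 3.995 s.
Height at that point: y = 39.64×3.995 − 5.000×3.995² = 78.56 m.
That is 92.1 − 78.56 = 13.5 m below the top of the wall, so the golf ball does not clear it.

No — it falls 13.5 m short of clearing the wall.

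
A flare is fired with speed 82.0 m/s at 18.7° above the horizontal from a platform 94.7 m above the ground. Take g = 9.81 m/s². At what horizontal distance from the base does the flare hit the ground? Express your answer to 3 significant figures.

Components: v_x = 82.0 cos 18.7° = 77.67 m/s, v_y = 82.0 sin 18.7° = 26.29 m/s.
Vertical: 0 = 94.7 + 26.29 t − ½(9.81) t² ⇒ 4.905 t² − 26.29 t − 94.7 = 0.
t = [26.29 + √(691.2 + 1858)] / 9.810 = 7.827 s.
Horizontal: R = v_x · t = 77.67 × 7.827 = 608 m.

608 m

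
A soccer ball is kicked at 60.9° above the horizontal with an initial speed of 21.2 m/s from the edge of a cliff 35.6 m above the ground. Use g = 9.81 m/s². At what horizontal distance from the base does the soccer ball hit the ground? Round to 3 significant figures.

Components: v_x = 21.2 cos 60.9° = 10.31 m/s, v_y = 21.2 sin 60.9° = 18.52 m/s.
Vertical: 0 = 35.6 + 18.52 t − ½(9.81) t² ⇒ 4.905 t² − 18.52 t − 35.6 = 0.
t = [18.52 + √(343.0 + 698.5)] / 9.810 = 5.178 s.
Horizontal: R = v_x · t = 10.31 × 5.178 = 53.4 m.

53.4 m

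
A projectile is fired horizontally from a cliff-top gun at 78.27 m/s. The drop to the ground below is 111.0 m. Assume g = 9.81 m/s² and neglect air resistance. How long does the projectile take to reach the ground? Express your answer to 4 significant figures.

4.757 s

The horizontal speed doesn't affect the fall. With v_y0 = 0, h = ½ g t².
t = √(2 × 111.0 / 9.81) = √22.630 = 4.757 s.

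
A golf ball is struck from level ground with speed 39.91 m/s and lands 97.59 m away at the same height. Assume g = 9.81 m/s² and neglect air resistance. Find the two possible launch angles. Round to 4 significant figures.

Level-ground range: R = v₀² sin(2θ)/g ⇒ sin 2θ = R g / v₀² = 97.59×9.81/39.91² = 0.6011.
2θ = arcsin(0.6011) = 36.949° or 180° − 36.949° = 143.051°.
So θ = 18.47° or θ = 71.53°.

18.47° and 71.53°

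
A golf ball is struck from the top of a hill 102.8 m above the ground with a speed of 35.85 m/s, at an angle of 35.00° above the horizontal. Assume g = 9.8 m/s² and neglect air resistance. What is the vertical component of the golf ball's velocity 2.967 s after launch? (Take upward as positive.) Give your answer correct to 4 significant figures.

-8.514 m/s

Initial vertical component: v_y0 = 35.85 sin 35.00° = 20.563 m/s.
v_y(t) = v_y0 − g t = 20.563 − 9.8 × 2.967 = -8.514 m/s.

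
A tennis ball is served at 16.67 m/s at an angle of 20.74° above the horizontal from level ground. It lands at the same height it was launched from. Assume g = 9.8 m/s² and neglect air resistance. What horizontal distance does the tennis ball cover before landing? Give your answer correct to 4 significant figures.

18.78 m

Components: v_x = 16.67 cos 20.74° = 15.590 m/s, v_y = 16.67 sin 20.74° = 5.9033 m/s.
Time of flight (same landing height): t = 2 v_y / g = 2 × 5.9033 / 9.8 = 1.2048 s.
Range: R = v_x · t = 15.590 × 1.2048 = 18.78 m.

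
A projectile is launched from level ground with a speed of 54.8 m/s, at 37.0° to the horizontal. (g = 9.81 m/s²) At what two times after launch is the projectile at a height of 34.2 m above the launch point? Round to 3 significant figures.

v_y0 = 54.8 sin 37.0° = 32.98 m/s.
Set y = v_y0 t − ½ g t² = 34.2: 4.905 t² − 32.98 t + 34.2 = 0.
t = [32.98 ± √(1088 − 671.0)] / 9.81 = (32.98 ± 20.42) / 9.81, giving t = 1.28 s or t = 5.44 s.
So the projectile is at 34.2 m at t = 1.28 s (rising) and t = 5.44 s (falling).

1.28 s and 5.44 s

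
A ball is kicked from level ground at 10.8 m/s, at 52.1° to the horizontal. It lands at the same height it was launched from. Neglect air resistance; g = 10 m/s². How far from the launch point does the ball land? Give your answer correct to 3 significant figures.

For level ground, R = v₀² sin(2θ) / g.
sin(2 × 52.1°) = sin 104.2° = 0.9694.
R = (10.8)² × 0.9694 / 10 = 11.3 m.

11.3 m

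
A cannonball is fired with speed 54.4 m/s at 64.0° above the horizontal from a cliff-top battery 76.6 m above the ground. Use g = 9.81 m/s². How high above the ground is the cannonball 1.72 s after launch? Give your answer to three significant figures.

146 m

v_y0 = 54.4 sin 64.0° = 48.89 m/s.
y(t) = 76.6 + v_y0 t − ½ g t² = 76.6 + 48.89×1.72 − ½×9.81×1.72² = 146 m.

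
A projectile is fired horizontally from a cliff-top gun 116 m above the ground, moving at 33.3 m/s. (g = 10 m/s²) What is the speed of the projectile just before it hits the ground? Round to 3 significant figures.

58.6 m/s

Fall time: t = √(2 × 116 / 10) = 4.817 s.
At impact: v_x = 33.3 m/s (unchanged), v_y = g t = 10 × 4.817 = 48.17 m/s.
Speed = √(v_x² + v_y²) = √(1109 + 2320) = 58.6 m/s.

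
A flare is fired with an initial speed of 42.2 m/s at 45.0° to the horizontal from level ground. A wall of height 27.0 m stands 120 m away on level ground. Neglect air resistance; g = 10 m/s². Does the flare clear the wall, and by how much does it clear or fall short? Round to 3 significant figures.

v_x = 42.2 cos 45.0° = 29.84 m/s; v_y0 = 42.2 sin 45.0° = 29.84 m/s.
Time to reach the wall: t = 120 / 29.84 = 4.021 s.
Height at that point: y = 29.84×4.021 − 5.000×4.021² = 39.14 m.
That is 39.14 − 27.0 = 12.1 m above the top of the wall, so the flare clears it.

Yes — it clears the wall by 12.1 m.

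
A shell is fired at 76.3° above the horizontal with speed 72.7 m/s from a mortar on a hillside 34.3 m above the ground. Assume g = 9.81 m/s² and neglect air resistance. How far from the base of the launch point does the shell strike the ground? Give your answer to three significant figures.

Components: v_x = 72.7 cos 76.3° = 17.22 m/s, v_y = 72.7 sin 76.3° = 70.63 m/s.
Vertical: 0 = 34.3 + 70.63 t − ½(9.81) t² ⇒ 4.905 t² − 70.63 t − 34.3 = 0.
t = [70.63 + √(4989 + 673.0)] / 9.810 = 14.87 s.
Horizontal: R = v_x · t = 17.22 × 14.87 = 256 m.

256 m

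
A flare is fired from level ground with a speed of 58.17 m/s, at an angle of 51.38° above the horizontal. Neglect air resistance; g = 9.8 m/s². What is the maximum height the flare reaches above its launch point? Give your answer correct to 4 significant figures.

Vertical component of launch velocity: v_y = 58.17 sin 51.38° = 45.448 m/s.
At the highest point the vertical velocity is zero, so v_y² = 2 g h_max.
h_max = (45.448)² / (2 × 9.8) = 2065.5 / 19.60 = 105.4 m.

105.4 m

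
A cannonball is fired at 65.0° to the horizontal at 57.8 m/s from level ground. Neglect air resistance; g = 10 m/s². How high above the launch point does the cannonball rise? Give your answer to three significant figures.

Vertical component of launch velocity: v_y = 57.8 sin 65.0° = 52.38 m/s.
At the highest point the vertical velocity is zero, so v_y² = 2 g h_max.
h_max = (52.38)² / (2 × 10) = 2744 / 20.00 = 137 m.

137 m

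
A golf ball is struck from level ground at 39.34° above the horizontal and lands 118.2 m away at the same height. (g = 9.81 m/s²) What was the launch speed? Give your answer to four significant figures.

On level ground, R = v₀² sin(2θ) / g, so v₀ = √(R g / sin 2θ).
sin(2 × 39.34°) = 0.9805.
v₀ = √(118.2 × 9.81 / 0.9805) = √1182.6 = 34.39 m/s.

34.39 m/s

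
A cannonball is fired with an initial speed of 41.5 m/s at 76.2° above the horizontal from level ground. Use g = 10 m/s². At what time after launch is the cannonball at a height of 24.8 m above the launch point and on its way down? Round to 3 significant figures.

v_y0 = 41.5 sin 76.2° = 40.30 m/s.
Set y = v_y0 t − ½ g t² = 24.8: 5.000 t² − 40.30 t + 24.8 = 0.
t = [40.30 ± √(1624 − 496.0)] / 10 = (40.30 ± 33.59) / 10, giving t = 0.671 s or t = 7.39 s.
On the way down corresponds to the larger root: t = 7.39 s.

7.39 s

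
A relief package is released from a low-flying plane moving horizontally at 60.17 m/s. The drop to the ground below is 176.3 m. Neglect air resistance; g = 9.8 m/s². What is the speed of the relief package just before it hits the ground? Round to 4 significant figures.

84.12 m/s

Fall time: t = √(2 × 176.3 / 9.8) = 5.9983 s.
At impact: v_x = 60.17 m/s (unchanged), v_y = g t = 9.8 × 5.9983 = 58.783 m/s.
Speed = √(v_x² + v_y²) = √(3620.4 + 3455.4) = 84.12 m/s.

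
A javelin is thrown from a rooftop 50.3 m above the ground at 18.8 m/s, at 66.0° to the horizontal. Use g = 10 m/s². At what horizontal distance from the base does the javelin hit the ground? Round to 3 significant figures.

40.7 m

Components: v_x = 18.8 cos 66.0° = 7.647 m/s, v_y = 18.8 sin 66.0° = 17.17 m/s.
Vertical: 0 = 50.3 + 17.17 t − ½(10) t² ⇒ 5.000 t² − 17.17 t − 50.3 = 0.
t = [17.17 + √(294.8 + 1006)] / 10.00 = 5.324 s.
Horizontal: R = v_x · t = 7.647 × 5.324 = 40.7 m.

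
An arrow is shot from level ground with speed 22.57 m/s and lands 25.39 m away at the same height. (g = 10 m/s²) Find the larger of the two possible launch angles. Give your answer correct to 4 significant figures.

Level-ground range: R = v₀² sin(2θ)/g ⇒ sin 2θ = R g / v₀² = 25.39×10/22.57² = 0.4984.
2θ = arcsin(0.4984) = 29.894° or 180° − 29.894° = 150.106°.
So θ = 14.95° or θ = 75.05°.

75.05°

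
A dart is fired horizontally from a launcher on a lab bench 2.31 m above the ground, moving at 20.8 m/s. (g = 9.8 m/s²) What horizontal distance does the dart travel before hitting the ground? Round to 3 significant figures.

Initial vertical velocity is zero, so the fall time comes from h = ½ g t²: t = √(2 × 2.31 / 9.8) = 0.6866 s.
Horizontal motion is uniform at 20.8 m/s, so x = 20.8 × 0.6866 = 14.3 m.

14.3 m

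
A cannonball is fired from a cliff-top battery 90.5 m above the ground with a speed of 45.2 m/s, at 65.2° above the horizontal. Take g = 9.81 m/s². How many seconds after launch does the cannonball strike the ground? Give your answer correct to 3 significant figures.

Vertical component: v_y = 45.2 sin 65.2° = 41.03 m/s.
Taking up as positive with launch at y = 90.5 m, landing at y = 0: 0 = 90.5 + 41.03 t − ½(9.81) t².
Solving 4.905 t² − 41.03 t − 90.5 = 0 gives t = [41.03 + √(41.03² + 4·4.905·90.5)] / 9.810 = 10.2 s.

10.2 s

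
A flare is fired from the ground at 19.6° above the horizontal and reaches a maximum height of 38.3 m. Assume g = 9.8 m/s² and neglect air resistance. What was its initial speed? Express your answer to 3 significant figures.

At maximum height v_y = 0, so (v₀ sin θ)² = 2 g H.
v₀ sin 19.6° = √(2 × 9.8 × 38.3) = 27.40 m/s.
v₀ = 27.40 / sin 19.6° = 27.40 / 0.3355 = 81.7 m/s.

81.7 m/s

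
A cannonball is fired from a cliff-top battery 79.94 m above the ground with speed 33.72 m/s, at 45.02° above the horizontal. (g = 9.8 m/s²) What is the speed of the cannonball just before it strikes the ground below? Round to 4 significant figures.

v_x = 33.72 cos 45.02° = 23.835 m/s is unchanged throughout.
For the vertical component, v_y² = v_y0² + 2 g h = (23.852)² + 2×9.8×79.94 = 2135.7, so |v_y| = 46.214 m/s.
Impact speed = √(v_x² + v_y²) = √(568.11 + 2135.7) = 52.00 m/s.

52.00 m/s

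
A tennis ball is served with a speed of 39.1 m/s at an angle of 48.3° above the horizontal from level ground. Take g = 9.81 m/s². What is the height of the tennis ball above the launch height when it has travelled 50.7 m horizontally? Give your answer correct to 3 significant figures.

v_x = 39.1 cos 48.3° = 26.01 m/s, v_y0 = 39.1 sin 48.3° = 29.19 m/s.
Time to reach x = 50.7 m: t = x / v_x = 50.7 / 26.01 = 1.949 s.
y = v_y0 t − ½ g t² = 29.19×1.949 − 4.905×1.949² = 38.3 m.

38.3 m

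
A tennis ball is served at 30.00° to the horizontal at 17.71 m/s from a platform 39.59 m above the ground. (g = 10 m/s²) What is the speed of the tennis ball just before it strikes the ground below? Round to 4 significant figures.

v_x = 17.71 cos 30.00° = 15.337 m/s is unchanged throughout.
For the vertical component, v_y² = v_y0² + 2 g h = (8.8550)² + 2×10×39.59 = 870.21, so |v_y| = 29.499 m/s.
Impact speed = √(v_x² + v_y²) = √(235.22 + 870.21) = 33.25 m/s.

33.25 m/s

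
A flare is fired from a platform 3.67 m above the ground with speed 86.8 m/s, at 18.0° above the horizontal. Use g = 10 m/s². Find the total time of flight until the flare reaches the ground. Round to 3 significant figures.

5.50 s

Vertical component: v_y = 86.8 sin 18.0° = 26.82 m/s.
Taking up as positive with launch at y = 3.67 m, landing at y = 0: 0 = 3.67 + 26.82 t − ½(10) t².
Solving 5.000 t² − 26.82 t − 3.67 = 0 gives t = [26.82 + √(26.82² + 4·5.000·3.67)] / 10.00 = 5.50 s.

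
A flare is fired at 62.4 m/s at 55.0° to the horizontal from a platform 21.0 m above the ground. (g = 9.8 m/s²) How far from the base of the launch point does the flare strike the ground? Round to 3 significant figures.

388 m

Components: v_x = 62.4 cos 55.0° = 35.79 m/s, v_y = 62.4 sin 55.0° = 51.12 m/s.
Vertical: 0 = 21.0 + 51.12 t − ½(9.8) t² ⇒ 4.900 t² − 51.12 t − 21.0 = 0.
t = [51.12 + √(2613 + 411.6)] / 9.800 = 10.83 s.
Horizontal: R = v_x · t = 35.79 × 10.83 = 388 m.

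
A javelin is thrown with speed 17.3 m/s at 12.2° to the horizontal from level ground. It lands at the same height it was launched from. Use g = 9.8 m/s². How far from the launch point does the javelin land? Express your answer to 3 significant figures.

Components: v_x = 17.3 cos 12.2° = 16.91 m/s, v_y = 17.3 sin 12.2° = 3.656 m/s.
Time of flight (same landing height): t = 2 v_y / g = 2 × 3.656 / 9.8 = 0.7461 s.
Range: R = v_x · t = 16.91 × 0.7461 = 12.6 m.

12.6 m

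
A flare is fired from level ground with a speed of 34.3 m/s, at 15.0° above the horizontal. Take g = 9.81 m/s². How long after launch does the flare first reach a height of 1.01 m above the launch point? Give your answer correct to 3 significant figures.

v_y0 = 34.3 sin 15.0° = 8.877 m/s.
Set y = v_y0 t − ½ g t² = 1.01: 4.905 t² − 8.877 t + 1.01 = 0.
t = [8.877 ± √(78.80 − 19.82)] / 9.81 = (8.877 ± 7.680) / 9.81, giving t = 0.122 s or t = 1.69 s.
The flare is on the way up at the first time, so t = 0.122 s.

0.122 s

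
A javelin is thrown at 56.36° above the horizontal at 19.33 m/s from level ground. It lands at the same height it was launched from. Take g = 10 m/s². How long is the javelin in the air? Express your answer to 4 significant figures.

3.219 s

Vertical component: v_y = 19.33 sin 56.36° = 16.093 m/s.
For a projectile landing at launch height, time of flight is t = 2 v_y / g = 2 × 16.093 / 10 = 3.219 s.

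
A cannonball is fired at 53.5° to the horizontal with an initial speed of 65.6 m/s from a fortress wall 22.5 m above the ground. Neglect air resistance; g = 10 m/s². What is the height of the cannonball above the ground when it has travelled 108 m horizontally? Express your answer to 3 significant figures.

130 m

v_x = 65.6 cos 53.5° = 39.02 m/s, v_y0 = 65.6 sin 53.5° = 52.73 m/s.
Time to reach x = 108 m: t = x / v_x = 108 / 39.02 = 2.768 s.
y = 22.5 + v_y0 t − ½ g t² = 22.5 + 52.73×2.768 − 5.000×2.768² = 130 m.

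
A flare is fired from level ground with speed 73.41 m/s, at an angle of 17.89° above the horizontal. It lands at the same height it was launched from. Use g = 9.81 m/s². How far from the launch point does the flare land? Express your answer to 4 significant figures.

321.2 m

For level ground, R = v₀² sin(2θ) / g.
sin(2 × 17.89°) = sin 35.780° = 0.5847.
R = (73.41)² × 0.5847 / 9.81 = 321.2 m.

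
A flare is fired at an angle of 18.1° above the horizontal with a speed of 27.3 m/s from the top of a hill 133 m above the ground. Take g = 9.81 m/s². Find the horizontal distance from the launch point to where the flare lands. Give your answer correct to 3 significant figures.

159 m

Components: v_x = 27.3 cos 18.1° = 25.95 m/s, v_y = 27.3 sin 18.1° = 8.481 m/s.
Vertical: 0 = 133 + 8.481 t − ½(9.81) t² ⇒ 4.905 t² − 8.481 t − 133 = 0.
t = [8.481 + √(71.93 + 2609)] / 9.810 = 6.143 s.
Horizontal: R = v_x · t = 25.95 × 6.143 = 159 m.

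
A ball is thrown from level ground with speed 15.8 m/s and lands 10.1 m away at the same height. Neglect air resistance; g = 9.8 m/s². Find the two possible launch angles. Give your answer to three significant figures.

11.7° and 78.3°

Level-ground range: R = v₀² sin(2θ)/g ⇒ sin 2θ = R g / v₀² = 10.1×9.8/15.8² = 0.3965.
2θ = arcsin(0.3965) = 23.36° or 180° − 23.36° = 156.64°.
So θ = 11.7° or θ = 78.3°.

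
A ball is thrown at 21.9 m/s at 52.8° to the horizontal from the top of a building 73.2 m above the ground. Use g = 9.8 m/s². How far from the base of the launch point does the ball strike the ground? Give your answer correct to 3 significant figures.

79.9 m

Components: v_x = 21.9 cos 52.8° = 13.24 m/s, v_y = 21.9 sin 52.8° = 17.44 m/s.
Vertical: 0 = 73.2 + 17.44 t − ½(9.8) t² ⇒ 4.900 t² − 17.44 t − 73.2 = 0.
t = [17.44 + √(304.2 + 1435)] / 9.800 = 6.035 s.
Horizontal: R = v_x · t = 13.24 × 6.035 = 79.9 m.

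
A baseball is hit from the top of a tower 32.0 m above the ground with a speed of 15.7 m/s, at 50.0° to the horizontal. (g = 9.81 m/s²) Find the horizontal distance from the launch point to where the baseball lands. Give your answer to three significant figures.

41.0 m

Components: v_x = 15.7 cos 50.0° = 10.09 m/s, v_y = 15.7 sin 50.0° = 12.03 m/s.
Vertical: 0 = 32.0 + 12.03 t − ½(9.81) t² ⇒ 4.905 t² − 12.03 t − 32.0 = 0.
t = [12.03 + √(144.7 + 627.8)] / 9.810 = 4.060 s.
Horizontal: R = v_x · t = 10.09 × 4.060 = 41.0 m.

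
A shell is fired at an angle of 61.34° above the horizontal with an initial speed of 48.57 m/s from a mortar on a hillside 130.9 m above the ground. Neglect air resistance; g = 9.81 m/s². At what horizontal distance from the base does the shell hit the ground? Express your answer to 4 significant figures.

Components: v_x = 48.57 cos 61.34° = 23.295 m/s, v_y = 48.57 sin 61.34° = 42.619 m/s.
Vertical: 0 = 130.9 + 42.619 t − ½(9.81) t² ⇒ 4.905 t² − 42.619 t − 130.9 = 0.
t = [42.619 + √(1816.4 + 2568.3)] / 9.810 = 11.094 s.
Horizontal: R = v_x · t = 23.295 × 11.094 = 258.4 m.

258.4 m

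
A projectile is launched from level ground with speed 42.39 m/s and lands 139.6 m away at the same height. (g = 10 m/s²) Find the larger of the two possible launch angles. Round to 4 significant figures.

64.51°

Level-ground range: R = v₀² sin(2θ)/g ⇒ sin 2θ = R g / v₀² = 139.6×10/42.39² = 0.7769.
2θ = arcsin(0.7769) = 50.978° or 180° − 50.978° = 129.022°.
So θ = 25.49° or θ = 64.51°.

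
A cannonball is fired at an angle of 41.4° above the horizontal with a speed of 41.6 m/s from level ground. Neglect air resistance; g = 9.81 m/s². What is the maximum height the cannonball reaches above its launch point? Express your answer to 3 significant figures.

38.6 m

Vertical component of launch velocity: v_y = 41.6 sin 41.4° = 27.51 m/s.
At the highest point the vertical velocity is zero, so v_y² = 2 g h_max.
h_max = (27.51)² / (2 × 9.81) = 756.8 / 19.62 = 38.6 m.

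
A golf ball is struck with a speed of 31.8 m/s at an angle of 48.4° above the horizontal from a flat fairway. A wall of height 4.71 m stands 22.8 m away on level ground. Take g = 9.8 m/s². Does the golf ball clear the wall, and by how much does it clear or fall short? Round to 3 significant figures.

v_x = 31.8 cos 48.4° = 21.11 m/s; v_y0 = 31.8 sin 48.4° = 23.78 m/s.
Time to reach the wall: t = 22.8 / 21.11 = 1.080 s.
Height at that point: y = 23.78×1.080 − 4.900×1.080² = 19.97 m.
That is 19.97 − 4.71 = 15.3 m above the top of the wall, so the golf ball clears it.

Yes — it clears the wall by 15.3 m.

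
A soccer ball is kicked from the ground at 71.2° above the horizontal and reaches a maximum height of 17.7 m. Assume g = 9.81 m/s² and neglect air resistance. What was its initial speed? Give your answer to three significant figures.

At maximum height v_y = 0, so (v₀ sin θ)² = 2 g H.
v₀ sin 71.2° = √(2 × 9.81 × 17.7) = 18.64 m/s.
v₀ = 18.64 / sin 71.2° = 18.64 / 0.9466 = 19.7 m/s.

19.7 m/s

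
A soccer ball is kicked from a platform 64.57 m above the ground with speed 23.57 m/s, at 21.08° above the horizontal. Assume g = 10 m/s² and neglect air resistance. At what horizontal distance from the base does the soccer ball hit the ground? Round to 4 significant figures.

99.85 m

Components: v_x = 23.57 cos 21.08° = 21.993 m/s, v_y = 23.57 sin 21.08° = 8.4774 m/s.
Vertical: 0 = 64.57 + 8.4774 t − ½(10) t² ⇒ 5.000 t² − 8.4774 t − 64.57 = 0.
t = [8.4774 + √(71.866 + 1291.4)] / 10.00 = 4.5400 s.
Horizontal: R = v_x · t = 21.993 × 4.5400 = 99.85 m.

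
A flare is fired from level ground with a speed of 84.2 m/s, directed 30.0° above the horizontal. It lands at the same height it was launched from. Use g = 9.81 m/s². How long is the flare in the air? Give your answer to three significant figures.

Vertical component: v_y = 84.2 sin 30.0° = 42.10 m/s.
For a projectile landing at launch height, time of flight is t = 2 v_y / g = 2 × 42.10 / 9.81 = 8.58 s.

8.58 s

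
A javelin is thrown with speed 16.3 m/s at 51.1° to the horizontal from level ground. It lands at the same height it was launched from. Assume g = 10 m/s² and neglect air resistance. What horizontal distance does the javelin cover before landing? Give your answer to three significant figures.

26.0 m

Components: v_x = 16.3 cos 51.1° = 10.24 m/s, v_y = 16.3 sin 51.1° = 12.69 m/s.
Time of flight (same landing height): t = 2 v_y / g = 2 × 12.69 / 10 = 2.538 s.
Range: R = v_x · t = 10.24 × 2.538 = 26.0 m.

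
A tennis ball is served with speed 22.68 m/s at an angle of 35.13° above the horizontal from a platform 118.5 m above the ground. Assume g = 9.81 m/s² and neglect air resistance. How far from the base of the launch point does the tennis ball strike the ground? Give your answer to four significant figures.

119.1 m

Components: v_x = 22.68 cos 35.13° = 18.549 m/s, v_y = 22.68 sin 35.13° = 13.051 m/s.
Vertical: 0 = 118.5 + 13.051 t − ½(9.81) t² ⇒ 4.905 t² − 13.051 t − 118.5 = 0.
t = [13.051 + √(170.33 + 2325.0)] / 9.810 = 6.4225 s.
Horizontal: R = v_x · t = 18.549 × 6.4225 = 119.1 m.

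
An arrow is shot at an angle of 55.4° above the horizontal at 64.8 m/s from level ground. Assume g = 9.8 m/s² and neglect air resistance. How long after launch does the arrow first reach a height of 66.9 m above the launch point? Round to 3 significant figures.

v_y0 = 64.8 sin 55.4° = 53.34 m/s.
Set y = v_y0 t − ½ g t² = 66.9: 4.900 t² − 53.34 t + 66.9 = 0.
t = [53.34 ± √(2845 − 1311)] / 9.8 = (53.34 ± 39.17) / 9.8, giving t = 1.45 s or t = 9.44 s.
The arrow is on the way up at the first time, so t = 1.45 s.

1.45 s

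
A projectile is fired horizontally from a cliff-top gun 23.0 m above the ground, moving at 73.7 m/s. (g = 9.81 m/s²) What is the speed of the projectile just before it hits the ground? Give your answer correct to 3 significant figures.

Fall time: t = √(2 × 23.0 / 9.81) = 2.165 s.
At impact: v_x = 73.7 m/s (unchanged), v_y = g t = 9.81 × 2.165 = 21.24 m/s.
Speed = √(v_x² + v_y²) = √(5432 + 451.1) = 76.7 m/s.

76.7 m/s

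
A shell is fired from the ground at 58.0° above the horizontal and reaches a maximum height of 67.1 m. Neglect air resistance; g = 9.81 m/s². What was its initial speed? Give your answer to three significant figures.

At maximum height v_y = 0, so (v₀ sin θ)² = 2 g H.
v₀ sin 58.0° = √(2 × 9.81 × 67.1) = 36.28 m/s.
v₀ = 36.28 / sin 58.0° = 36.28 / 0.8480 = 42.8 m/s.

42.8 m/s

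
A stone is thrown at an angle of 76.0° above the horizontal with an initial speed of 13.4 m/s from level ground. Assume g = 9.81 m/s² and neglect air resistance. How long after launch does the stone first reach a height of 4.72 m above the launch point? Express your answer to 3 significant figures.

0.434 s

v_y0 = 13.4 sin 76.0° = 13.00 m/s.
Set y = v_y0 t − ½ g t² = 4.72: 4.905 t² − 13.00 t + 4.72 = 0.
t = [13.00 ± √(169.0 − 92.61)] / 9.81 = (13.00 ± 8.740) / 9.81, giving t = 0.434 s or t = 2.22 s.
The stone is on the way up at the first time, so t = 0.434 s.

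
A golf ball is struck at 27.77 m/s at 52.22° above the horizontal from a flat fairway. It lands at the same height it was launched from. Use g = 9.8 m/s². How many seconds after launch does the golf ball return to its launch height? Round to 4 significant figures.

4.479 s

Vertical component: v_y = 27.77 sin 52.22° = 21.949 m/s.
For a projectile landing at launch height, time of flight is t = 2 v_y / g = 2 × 21.949 / 9.8 = 4.479 s.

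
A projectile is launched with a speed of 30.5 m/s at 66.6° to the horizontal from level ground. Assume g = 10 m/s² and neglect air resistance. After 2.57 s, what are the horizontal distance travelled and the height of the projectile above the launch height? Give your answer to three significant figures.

x = 31.1 m, y = 38.9 m

v_x = 30.5 cos 66.6° = 12.11 m/s; v_y0 = 30.5 sin 66.6° = 27.99 m/s.
x = v_x t = 12.11 × 2.57 = 31.1 m.
y = v_y0 t − ½ g t² = 27.99×2.57 − 5.000×2.57² = 38.9 m.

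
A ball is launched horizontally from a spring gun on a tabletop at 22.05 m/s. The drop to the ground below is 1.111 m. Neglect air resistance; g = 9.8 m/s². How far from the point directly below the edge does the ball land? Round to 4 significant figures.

Initial vertical velocity is zero, so the fall time comes from h = ½ g t²: t = √(2 × 1.111 / 9.8) = 0.47617 s.
Horizontal motion is uniform at 22.05 m/s, so x = 22.05 × 0.47617 = 10.50 m.

10.50 m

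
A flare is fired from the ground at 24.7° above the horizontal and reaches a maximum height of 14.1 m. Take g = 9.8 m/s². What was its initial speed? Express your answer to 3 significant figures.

At maximum height v_y = 0, so (v₀ sin θ)² = 2 g H.
v₀ sin 24.7° = √(2 × 9.8 × 14.1) = 16.62 m/s.
v₀ = 16.62 / sin 24.7° = 16.62 / 0.4179 = 39.8 m/s.

39.8 m/s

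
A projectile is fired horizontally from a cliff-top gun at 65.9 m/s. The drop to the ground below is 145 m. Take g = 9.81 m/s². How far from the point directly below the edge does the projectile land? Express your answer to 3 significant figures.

358 m

Initial vertical velocity is zero, so the fall time comes from h = ½ g t²: t = √(2 × 145 / 9.81) = 5.437 s.
Horizontal motion is uniform at 65.9 m/s, so x = 65.9 × 5.437 = 358 m.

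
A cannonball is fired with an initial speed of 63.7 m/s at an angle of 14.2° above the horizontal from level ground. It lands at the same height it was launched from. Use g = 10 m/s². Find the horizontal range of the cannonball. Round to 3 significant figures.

193 m

For level ground, R = v₀² sin(2θ) / g.
sin(2 × 14.2°) = sin 28.40° = 0.4756.
R = (63.7)² × 0.4756 / 10 = 193 m.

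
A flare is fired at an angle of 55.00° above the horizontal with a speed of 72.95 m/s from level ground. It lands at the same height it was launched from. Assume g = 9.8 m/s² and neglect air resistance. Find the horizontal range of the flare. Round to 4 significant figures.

For level ground, R = v₀² sin(2θ) / g.
sin(2 × 55.00°) = sin 110.00° = 0.9397.
R = (72.95)² × 0.9397 / 9.8 = 510.3 m.

510.3 m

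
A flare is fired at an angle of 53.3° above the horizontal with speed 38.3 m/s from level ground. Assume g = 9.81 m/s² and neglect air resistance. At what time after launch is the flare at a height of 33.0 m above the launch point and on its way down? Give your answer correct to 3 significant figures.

v_y0 = 38.3 sin 53.3° = 30.71 m/s.
Set y = v_y0 t − ½ g t² = 33.0: 4.905 t² − 30.71 t + 33.0 = 0.
t = [30.71 ± √(943.1 − 647.5)] / 9.81 = (30.71 ± 17.19) / 9.81, giving t = 1.38 s or t = 4.88 s.
On the way down corresponds to the larger root: t = 4.88 s.

4.88 s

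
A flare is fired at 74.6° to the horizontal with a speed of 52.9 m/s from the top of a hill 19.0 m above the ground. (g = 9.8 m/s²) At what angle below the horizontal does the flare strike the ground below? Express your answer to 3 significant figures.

v_x = 52.9 cos 74.6° = 14.05 m/s.
At impact |v_y| = √(v_y0² + 2 g h) = √(51.00² + 2×9.8×19.0) = 54.53 m/s.
Angle below horizontal = arctan(|v_y| / v_x) = arctan(54.53 / 14.05) = 75.6°.

75.6°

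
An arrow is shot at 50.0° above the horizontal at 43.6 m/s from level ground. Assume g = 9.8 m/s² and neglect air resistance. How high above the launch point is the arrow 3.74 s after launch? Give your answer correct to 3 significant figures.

56.4 m

v_y0 = 43.6 sin 50.0° = 33.40 m/s.
y(t) = v_y0 t − ½ g t² = 33.40×3.74 − 4.900×3.74² = 56.4 m.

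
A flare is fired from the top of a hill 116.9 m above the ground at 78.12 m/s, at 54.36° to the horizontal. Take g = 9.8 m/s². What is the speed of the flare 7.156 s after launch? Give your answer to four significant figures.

46.00 m/s

v_x = 78.12 cos 54.36° = 45.520 m/s (constant).
v_y(t) = 78.12 sin 54.36° − g t = 63.488 − 9.8 × 7.156 = -6.6408 m/s.
Speed = √(v_x² + v_y²) = √(2072.1 + 44.100) = 46.00 m/s.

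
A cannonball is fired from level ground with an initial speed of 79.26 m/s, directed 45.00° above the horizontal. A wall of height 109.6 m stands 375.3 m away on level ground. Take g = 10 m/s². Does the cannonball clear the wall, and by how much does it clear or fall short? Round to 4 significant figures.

v_x = 79.26 cos 45.00° = 56.045 m/s; v_y0 = 79.26 sin 45.00° = 56.045 m/s.
Time to reach the wall: t = 375.3 / 56.045 = 6.6964 s.
Height at that point: y = 56.045×6.6964 − 5.000×6.6964² = 151.09 m.
That is 151.09 − 109.6 = 41.49 m above the top of the wall, so the cannonball clears it.

Yes — it clears the wall by 41.49 m.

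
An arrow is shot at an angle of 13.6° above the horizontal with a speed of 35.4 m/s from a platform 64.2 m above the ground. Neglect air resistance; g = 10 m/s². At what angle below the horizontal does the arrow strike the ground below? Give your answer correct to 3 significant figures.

v_x = 35.4 cos 13.6° = 34.41 m/s.
At impact |v_y| = √(v_y0² + 2 g h) = √(8.324² + 2×10×64.2) = 36.79 m/s.
Angle below horizontal = arctan(|v_y| / v_x) = arctan(36.79 / 34.41) = 46.9°.

46.9°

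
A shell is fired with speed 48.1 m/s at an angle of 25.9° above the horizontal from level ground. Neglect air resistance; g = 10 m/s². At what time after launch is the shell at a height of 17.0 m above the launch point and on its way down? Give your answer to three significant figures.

3.11 s

v_y0 = 48.1 sin 25.9° = 21.01 m/s.
Set y = v_y0 t − ½ g t² = 17.0: 5.000 t² − 21.01 t + 17.0 = 0.
t = [21.01 ± √(441.4 − 340.0)] / 10 = (21.01 ± 10.07) / 10, giving t = 1.09 s or t = 3.11 s.
On the way down corresponds to the larger root: t = 3.11 s.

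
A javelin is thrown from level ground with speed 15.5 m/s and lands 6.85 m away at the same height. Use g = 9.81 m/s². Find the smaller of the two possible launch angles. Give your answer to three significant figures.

8.12°

Level-ground range: R = v₀² sin(2θ)/g ⇒ sin 2θ = R g / v₀² = 6.85×9.81/15.5² = 0.2797.
2θ = arcsin(0.2797) = 16.24° or 180° − 16.24° = 163.76°.
So θ = 8.12° or θ = 81.9°.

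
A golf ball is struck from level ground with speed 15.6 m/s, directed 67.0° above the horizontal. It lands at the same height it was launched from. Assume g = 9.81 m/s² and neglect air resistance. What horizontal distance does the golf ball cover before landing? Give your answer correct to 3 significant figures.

Components: v_x = 15.6 cos 67.0° = 6.095 m/s, v_y = 15.6 sin 67.0° = 14.36 m/s.
Time of flight (same landing height): t = 2 v_y / g = 2 × 14.36 / 9.81 = 2.928 s.
Range: R = v_x · t = 6.095 × 2.928 = 17.8 m.

17.8 m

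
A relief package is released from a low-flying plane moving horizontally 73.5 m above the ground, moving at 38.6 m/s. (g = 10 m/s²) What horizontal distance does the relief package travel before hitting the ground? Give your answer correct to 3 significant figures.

Initial vertical velocity is zero, so the fall time comes from h = ½ g t²: t = √(2 × 73.5 / 10) = 3.834 s.
Horizontal motion is uniform at 38.6 m/s, so x = 38.6 × 3.834 = 148 m.

148 m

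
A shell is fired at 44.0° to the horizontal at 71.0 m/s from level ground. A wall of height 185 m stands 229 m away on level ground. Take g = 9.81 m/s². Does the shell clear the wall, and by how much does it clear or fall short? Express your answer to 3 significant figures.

No — it falls 62.5 m short of clearing the wall.

v_x = 71.0 cos 44.0° = 51.07 m/s; v_y0 = 71.0 sin 44.0° = 49.32 m/s.
Time to reach the wall: t = 229 / 51.07 = 4.484 s.
Height at that point: y = 49.32×4.484 − 4.905×4.484² = 122.5 m.
That is 185 − 122.5 = 62.5 m below the top of the wall, so the shell does not clear it.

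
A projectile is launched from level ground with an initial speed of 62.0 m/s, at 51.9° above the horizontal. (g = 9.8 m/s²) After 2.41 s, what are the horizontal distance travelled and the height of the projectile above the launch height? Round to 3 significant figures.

x = 92.2 m, y = 89.1 m

v_x = 62.0 cos 51.9° = 38.26 m/s; v_y0 = 62.0 sin 51.9° = 48.79 m/s.
x = v_x t = 38.26 × 2.41 = 92.2 m.
y = v_y0 t − ½ g t² = 48.79×2.41 − 4.900×2.41² = 89.1 m.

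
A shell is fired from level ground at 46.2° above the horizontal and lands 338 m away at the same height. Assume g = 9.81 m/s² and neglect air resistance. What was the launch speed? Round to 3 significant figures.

On level ground, R = v₀² sin(2θ) / g, so v₀ = √(R g / sin 2θ).
sin(2 × 46.2°) = 0.9991.
v₀ = √(338 × 9.81 / 0.9991) = √3319 = 57.6 m/s.

57.6 m/s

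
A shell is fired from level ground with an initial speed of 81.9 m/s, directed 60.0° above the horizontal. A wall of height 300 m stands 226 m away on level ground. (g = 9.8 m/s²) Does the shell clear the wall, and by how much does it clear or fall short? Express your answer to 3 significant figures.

No — it falls 57.8 m short of clearing the wall.

v_x = 81.9 cos 60.0° = 40.95 m/s; v_y0 = 81.9 sin 60.0° = 70.93 m/s.
Time to reach the wall: t = 226 / 40.95 = 5.519 s.
Height at that point: y = 70.93×5.519 − 4.900×5.519² = 242.2 m.
That is 300 − 242.2 = 57.8 m below the top of the wall, so the shell does not clear it.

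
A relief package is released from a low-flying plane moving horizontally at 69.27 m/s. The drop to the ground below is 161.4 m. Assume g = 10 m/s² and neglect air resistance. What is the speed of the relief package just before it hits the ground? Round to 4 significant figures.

89.59 m/s

Fall time: t = √(2 × 161.4 / 10) = 5.6815 s.
At impact: v_x = 69.27 m/s (unchanged), v_y = g t = 10 × 5.6815 = 56.815 m/s.
Speed = √(v_x² + v_y²) = √(4798.3 + 3227.9) = 89.59 m/s.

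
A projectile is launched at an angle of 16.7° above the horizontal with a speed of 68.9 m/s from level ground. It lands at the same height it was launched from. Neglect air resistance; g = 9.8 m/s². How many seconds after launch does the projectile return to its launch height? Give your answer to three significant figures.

4.04 s

Vertical component: v_y = 68.9 sin 16.7° = 19.80 m/s.
For a projectile landing at launch height, time of flight is t = 2 v_y / g = 2 × 19.80 / 9.8 = 4.04 s.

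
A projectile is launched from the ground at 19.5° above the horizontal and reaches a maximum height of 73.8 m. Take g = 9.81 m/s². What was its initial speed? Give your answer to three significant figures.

At maximum height v_y = 0, so (v₀ sin θ)² = 2 g H.
v₀ sin 19.5° = √(2 × 9.81 × 73.8) = 38.05 m/s.
v₀ = 38.05 / sin 19.5° = 38.05 / 0.3338 = 114 m/s.

114 m/s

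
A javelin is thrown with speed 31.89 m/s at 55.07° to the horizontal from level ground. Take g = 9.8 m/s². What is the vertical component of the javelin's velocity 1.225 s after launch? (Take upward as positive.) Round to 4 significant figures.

Initial vertical component: v_y0 = 31.89 sin 55.07° = 26.145 m/s.
v_y(t) = v_y0 − g t = 26.145 − 9.8 × 1.225 = 14.14 m/s.

14.14 m/s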